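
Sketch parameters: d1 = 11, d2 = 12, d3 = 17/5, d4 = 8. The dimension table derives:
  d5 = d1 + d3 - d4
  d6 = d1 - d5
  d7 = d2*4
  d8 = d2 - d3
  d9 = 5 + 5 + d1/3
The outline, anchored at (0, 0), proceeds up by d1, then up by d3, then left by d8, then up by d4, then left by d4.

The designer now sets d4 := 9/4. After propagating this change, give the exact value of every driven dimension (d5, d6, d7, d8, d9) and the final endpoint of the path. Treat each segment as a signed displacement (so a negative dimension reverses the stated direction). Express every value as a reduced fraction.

Apply edit: d4 := 9/4
  d5 = d1 + d3 - d4 = 243/20
  d6 = d1 - d5 = -23/20
  d7 = d2*4 = 48
  d8 = d2 - d3 = 43/5
  d9 = 5 + 5 + d1/3 = 41/3
Walk from origin (0, 0):
  seg 1: up by d1 = 11 → (0, 11)
  seg 2: up by d3 = 17/5 → (0, 72/5)
  seg 3: left by d8 = 43/5 → (-43/5, 72/5)
  seg 4: up by d4 = 9/4 → (-43/5, 333/20)
  seg 5: left by d4 = 9/4 → (-217/20, 333/20)

d5 = 243/20
d6 = -23/20
d7 = 48
d8 = 43/5
d9 = 41/3
endpoint = (-217/20, 333/20)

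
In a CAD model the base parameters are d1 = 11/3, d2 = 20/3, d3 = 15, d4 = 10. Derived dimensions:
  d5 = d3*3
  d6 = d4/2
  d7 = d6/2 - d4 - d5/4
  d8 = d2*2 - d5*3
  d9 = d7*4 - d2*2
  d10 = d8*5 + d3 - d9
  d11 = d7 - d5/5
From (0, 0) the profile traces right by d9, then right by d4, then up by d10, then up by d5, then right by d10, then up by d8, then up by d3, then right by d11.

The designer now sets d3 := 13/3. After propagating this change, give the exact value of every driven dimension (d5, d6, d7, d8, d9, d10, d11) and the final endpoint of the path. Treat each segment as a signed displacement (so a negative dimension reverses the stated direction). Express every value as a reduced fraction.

d5 = 13
d6 = 5
d7 = -43/4
d8 = -77/3
d9 = -169/3
d10 = -203/3
d11 = -267/20
endpoint = (-2547/20, -76)

Apply edit: d3 := 13/3
  d5 = d3*3 = 13
  d6 = d4/2 = 5
  d7 = d6/2 - d4 - d5/4 = -43/4
  d8 = d2*2 - d5*3 = -77/3
  d9 = d7*4 - d2*2 = -169/3
  d10 = d8*5 + d3 - d9 = -203/3
  d11 = d7 - d5/5 = -267/20
Walk from origin (0, 0):
  seg 1: right by d9 = -169/3 → (-169/3, 0)
  seg 2: right by d4 = 10 → (-139/3, 0)
  seg 3: up by d10 = -203/3 → (-139/3, -203/3)
  seg 4: up by d5 = 13 → (-139/3, -164/3)
  seg 5: right by d10 = -203/3 → (-114, -164/3)
  seg 6: up by d8 = -77/3 → (-114, -241/3)
  seg 7: up by d3 = 13/3 → (-114, -76)
  seg 8: right by d11 = -267/20 → (-2547/20, -76)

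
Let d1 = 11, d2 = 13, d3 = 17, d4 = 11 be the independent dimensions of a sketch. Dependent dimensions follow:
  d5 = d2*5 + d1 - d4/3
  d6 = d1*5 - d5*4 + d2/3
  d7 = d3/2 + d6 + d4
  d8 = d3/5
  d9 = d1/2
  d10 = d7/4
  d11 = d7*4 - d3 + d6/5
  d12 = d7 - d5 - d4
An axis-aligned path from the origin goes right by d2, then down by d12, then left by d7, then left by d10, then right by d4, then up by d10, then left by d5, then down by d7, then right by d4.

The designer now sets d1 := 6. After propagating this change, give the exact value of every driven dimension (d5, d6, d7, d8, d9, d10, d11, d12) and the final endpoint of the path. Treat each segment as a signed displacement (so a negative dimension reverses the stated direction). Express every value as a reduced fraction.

Apply edit: d1 := 6
  d5 = d2*5 + d1 - d4/3 = 202/3
  d6 = d1*5 - d5*4 + d2/3 = -235
  d7 = d3/2 + d6 + d4 = -431/2
  d8 = d3/5 = 17/5
  d9 = d1/2 = 3
  d10 = d7/4 = -431/8
  d11 = d7*4 - d3 + d6/5 = -926
  d12 = d7 - d5 - d4 = -1763/6
Walk from origin (0, 0):
  seg 1: right by d2 = 13 → (13, 0)
  seg 2: down by d12 = -1763/6 → (13, 1763/6)
  seg 3: left by d7 = -431/2 → (457/2, 1763/6)
  seg 4: left by d10 = -431/8 → (2259/8, 1763/6)
  seg 5: right by d4 = 11 → (2347/8, 1763/6)
  seg 6: up by d10 = -431/8 → (2347/8, 5759/24)
  seg 7: left by d5 = 202/3 → (5425/24, 5759/24)
  seg 8: down by d7 = -431/2 → (5425/24, 10931/24)
  seg 9: right by d4 = 11 → (5689/24, 10931/24)

d5 = 202/3
d6 = -235
d7 = -431/2
d8 = 17/5
d9 = 3
d10 = -431/8
d11 = -926
d12 = -1763/6
endpoint = (5689/24, 10931/24)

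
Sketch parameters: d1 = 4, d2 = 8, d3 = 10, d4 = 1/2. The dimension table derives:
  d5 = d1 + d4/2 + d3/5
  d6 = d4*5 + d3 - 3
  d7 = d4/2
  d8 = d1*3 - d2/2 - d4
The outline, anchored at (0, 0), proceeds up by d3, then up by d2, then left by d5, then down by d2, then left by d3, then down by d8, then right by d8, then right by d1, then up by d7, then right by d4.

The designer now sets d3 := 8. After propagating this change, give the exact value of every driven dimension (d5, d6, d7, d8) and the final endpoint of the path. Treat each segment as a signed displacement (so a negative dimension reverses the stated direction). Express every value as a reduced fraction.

d5 = 117/20
d6 = 15/2
d7 = 1/4
d8 = 15/2
endpoint = (-37/20, 3/4)

Apply edit: d3 := 8
  d5 = d1 + d4/2 + d3/5 = 117/20
  d6 = d4*5 + d3 - 3 = 15/2
  d7 = d4/2 = 1/4
  d8 = d1*3 - d2/2 - d4 = 15/2
Walk from origin (0, 0):
  seg 1: up by d3 = 8 → (0, 8)
  seg 2: up by d2 = 8 → (0, 16)
  seg 3: left by d5 = 117/20 → (-117/20, 16)
  seg 4: down by d2 = 8 → (-117/20, 8)
  seg 5: left by d3 = 8 → (-277/20, 8)
  seg 6: down by d8 = 15/2 → (-277/20, 1/2)
  seg 7: right by d8 = 15/2 → (-127/20, 1/2)
  seg 8: right by d1 = 4 → (-47/20, 1/2)
  seg 9: up by d7 = 1/4 → (-47/20, 3/4)
  seg 10: right by d4 = 1/2 → (-37/20, 3/4)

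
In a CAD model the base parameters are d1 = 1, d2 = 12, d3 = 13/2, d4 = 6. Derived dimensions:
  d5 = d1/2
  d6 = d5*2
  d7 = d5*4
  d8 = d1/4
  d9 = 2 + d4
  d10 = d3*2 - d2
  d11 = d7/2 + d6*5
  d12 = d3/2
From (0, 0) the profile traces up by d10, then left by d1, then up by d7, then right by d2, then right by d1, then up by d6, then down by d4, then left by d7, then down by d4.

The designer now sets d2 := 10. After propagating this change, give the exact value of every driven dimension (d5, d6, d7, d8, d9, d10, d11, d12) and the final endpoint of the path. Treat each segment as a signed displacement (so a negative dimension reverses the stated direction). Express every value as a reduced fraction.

Apply edit: d2 := 10
  d5 = d1/2 = 1/2
  d6 = d5*2 = 1
  d7 = d5*4 = 2
  d8 = d1/4 = 1/4
  d9 = 2 + d4 = 8
  d10 = d3*2 - d2 = 3
  d11 = d7/2 + d6*5 = 6
  d12 = d3/2 = 13/4
Walk from origin (0, 0):
  seg 1: up by d10 = 3 → (0, 3)
  seg 2: left by d1 = 1 → (-1, 3)
  seg 3: up by d7 = 2 → (-1, 5)
  seg 4: right by d2 = 10 → (9, 5)
  seg 5: right by d1 = 1 → (10, 5)
  seg 6: up by d6 = 1 → (10, 6)
  seg 7: down by d4 = 6 → (10, 0)
  seg 8: left by d7 = 2 → (8, 0)
  seg 9: down by d4 = 6 → (8, -6)

d5 = 1/2
d6 = 1
d7 = 2
d8 = 1/4
d9 = 8
d10 = 3
d11 = 6
d12 = 13/4
endpoint = (8, -6)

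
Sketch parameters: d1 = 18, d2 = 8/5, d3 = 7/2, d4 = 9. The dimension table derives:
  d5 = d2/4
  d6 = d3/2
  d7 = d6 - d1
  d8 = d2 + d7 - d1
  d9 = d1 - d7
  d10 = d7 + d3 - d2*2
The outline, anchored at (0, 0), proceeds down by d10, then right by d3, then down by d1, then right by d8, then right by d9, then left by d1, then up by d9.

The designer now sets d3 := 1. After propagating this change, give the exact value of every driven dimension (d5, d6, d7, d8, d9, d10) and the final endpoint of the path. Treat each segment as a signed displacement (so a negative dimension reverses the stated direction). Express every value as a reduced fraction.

d5 = 2/5
d6 = 1/2
d7 = -35/2
d8 = -339/10
d9 = 71/2
d10 = -197/10
endpoint = (-77/5, 186/5)

Apply edit: d3 := 1
  d5 = d2/4 = 2/5
  d6 = d3/2 = 1/2
  d7 = d6 - d1 = -35/2
  d8 = d2 + d7 - d1 = -339/10
  d9 = d1 - d7 = 71/2
  d10 = d7 + d3 - d2*2 = -197/10
Walk from origin (0, 0):
  seg 1: down by d10 = -197/10 → (0, 197/10)
  seg 2: right by d3 = 1 → (1, 197/10)
  seg 3: down by d1 = 18 → (1, 17/10)
  seg 4: right by d8 = -339/10 → (-329/10, 17/10)
  seg 5: right by d9 = 71/2 → (13/5, 17/10)
  seg 6: left by d1 = 18 → (-77/5, 17/10)
  seg 7: up by d9 = 71/2 → (-77/5, 186/5)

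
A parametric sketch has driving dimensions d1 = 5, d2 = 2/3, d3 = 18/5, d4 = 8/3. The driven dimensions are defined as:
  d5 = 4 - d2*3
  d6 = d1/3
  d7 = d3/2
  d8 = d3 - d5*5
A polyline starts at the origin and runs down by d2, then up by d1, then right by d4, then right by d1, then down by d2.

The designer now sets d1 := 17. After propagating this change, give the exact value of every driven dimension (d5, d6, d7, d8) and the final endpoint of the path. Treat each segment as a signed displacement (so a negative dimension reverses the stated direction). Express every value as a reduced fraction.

Apply edit: d1 := 17
  d5 = 4 - d2*3 = 2
  d6 = d1/3 = 17/3
  d7 = d3/2 = 9/5
  d8 = d3 - d5*5 = -32/5
Walk from origin (0, 0):
  seg 1: down by d2 = 2/3 → (0, -2/3)
  seg 2: up by d1 = 17 → (0, 49/3)
  seg 3: right by d4 = 8/3 → (8/3, 49/3)
  seg 4: right by d1 = 17 → (59/3, 49/3)
  seg 5: down by d2 = 2/3 → (59/3, 47/3)

d5 = 2
d6 = 17/3
d7 = 9/5
d8 = -32/5
endpoint = (59/3, 47/3)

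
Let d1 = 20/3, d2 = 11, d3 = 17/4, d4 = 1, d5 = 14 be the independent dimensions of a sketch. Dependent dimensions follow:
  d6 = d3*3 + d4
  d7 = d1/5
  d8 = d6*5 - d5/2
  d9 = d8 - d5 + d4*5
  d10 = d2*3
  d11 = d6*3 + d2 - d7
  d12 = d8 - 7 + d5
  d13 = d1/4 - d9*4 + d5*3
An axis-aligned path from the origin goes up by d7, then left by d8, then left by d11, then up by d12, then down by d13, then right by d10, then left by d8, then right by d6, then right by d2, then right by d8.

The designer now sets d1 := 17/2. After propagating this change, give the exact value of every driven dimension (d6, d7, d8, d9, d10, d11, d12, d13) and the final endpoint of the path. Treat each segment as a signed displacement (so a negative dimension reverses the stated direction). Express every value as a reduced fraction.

d6 = 55/4
d7 = 17/10
d8 = 247/4
d9 = 211/4
d10 = 33
d11 = 1011/20
d12 = 275/4
d13 = -1335/8
endpoint = (-1091/20, 9493/40)

Apply edit: d1 := 17/2
  d6 = d3*3 + d4 = 55/4
  d7 = d1/5 = 17/10
  d8 = d6*5 - d5/2 = 247/4
  d9 = d8 - d5 + d4*5 = 211/4
  d10 = d2*3 = 33
  d11 = d6*3 + d2 - d7 = 1011/20
  d12 = d8 - 7 + d5 = 275/4
  d13 = d1/4 - d9*4 + d5*3 = -1335/8
Walk from origin (0, 0):
  seg 1: up by d7 = 17/10 → (0, 17/10)
  seg 2: left by d8 = 247/4 → (-247/4, 17/10)
  seg 3: left by d11 = 1011/20 → (-1123/10, 17/10)
  seg 4: up by d12 = 275/4 → (-1123/10, 1409/20)
  seg 5: down by d13 = -1335/8 → (-1123/10, 9493/40)
  seg 6: right by d10 = 33 → (-793/10, 9493/40)
  seg 7: left by d8 = 247/4 → (-2821/20, 9493/40)
  seg 8: right by d6 = 55/4 → (-1273/10, 9493/40)
  seg 9: right by d2 = 11 → (-1163/10, 9493/40)
  seg 10: right by d8 = 247/4 → (-1091/20, 9493/40)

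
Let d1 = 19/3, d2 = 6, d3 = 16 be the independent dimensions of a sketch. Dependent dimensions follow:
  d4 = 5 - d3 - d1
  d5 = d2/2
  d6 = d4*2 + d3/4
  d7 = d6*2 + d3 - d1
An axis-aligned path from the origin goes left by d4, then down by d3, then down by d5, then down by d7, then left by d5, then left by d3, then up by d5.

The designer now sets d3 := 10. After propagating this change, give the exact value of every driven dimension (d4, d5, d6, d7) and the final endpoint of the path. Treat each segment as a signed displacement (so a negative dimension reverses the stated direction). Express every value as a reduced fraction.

d4 = -34/3
d5 = 3
d6 = -121/6
d7 = -110/3
endpoint = (-5/3, 80/3)

Apply edit: d3 := 10
  d4 = 5 - d3 - d1 = -34/3
  d5 = d2/2 = 3
  d6 = d4*2 + d3/4 = -121/6
  d7 = d6*2 + d3 - d1 = -110/3
Walk from origin (0, 0):
  seg 1: left by d4 = -34/3 → (34/3, 0)
  seg 2: down by d3 = 10 → (34/3, -10)
  seg 3: down by d5 = 3 → (34/3, -13)
  seg 4: down by d7 = -110/3 → (34/3, 71/3)
  seg 5: left by d5 = 3 → (25/3, 71/3)
  seg 6: left by d3 = 10 → (-5/3, 71/3)
  seg 7: up by d5 = 3 → (-5/3, 80/3)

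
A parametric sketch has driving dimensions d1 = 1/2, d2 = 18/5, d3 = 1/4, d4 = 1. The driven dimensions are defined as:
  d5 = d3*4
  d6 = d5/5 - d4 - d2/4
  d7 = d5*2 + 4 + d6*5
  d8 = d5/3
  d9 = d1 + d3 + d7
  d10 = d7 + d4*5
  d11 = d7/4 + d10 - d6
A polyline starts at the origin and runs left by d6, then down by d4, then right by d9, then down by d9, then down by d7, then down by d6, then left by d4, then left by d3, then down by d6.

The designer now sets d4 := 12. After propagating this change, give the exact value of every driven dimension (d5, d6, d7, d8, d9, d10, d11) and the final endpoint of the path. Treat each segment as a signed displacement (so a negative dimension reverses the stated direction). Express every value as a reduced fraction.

Apply edit: d4 := 12
  d5 = d3*4 = 1
  d6 = d5/5 - d4 - d2/4 = -127/10
  d7 = d5*2 + 4 + d6*5 = -115/2
  d8 = d5/3 = 1/3
  d9 = d1 + d3 + d7 = -227/4
  d10 = d7 + d4*5 = 5/2
  d11 = d7/4 + d10 - d6 = 33/40
Walk from origin (0, 0):
  seg 1: left by d6 = -127/10 → (127/10, 0)
  seg 2: down by d4 = 12 → (127/10, -12)
  seg 3: right by d9 = -227/4 → (-881/20, -12)
  seg 4: down by d9 = -227/4 → (-881/20, 179/4)
  seg 5: down by d7 = -115/2 → (-881/20, 409/4)
  seg 6: down by d6 = -127/10 → (-881/20, 2299/20)
  seg 7: left by d4 = 12 → (-1121/20, 2299/20)
  seg 8: left by d3 = 1/4 → (-563/10, 2299/20)
  seg 9: down by d6 = -127/10 → (-563/10, 2553/20)

d5 = 1
d6 = -127/10
d7 = -115/2
d8 = 1/3
d9 = -227/4
d10 = 5/2
d11 = 33/40
endpoint = (-563/10, 2553/20)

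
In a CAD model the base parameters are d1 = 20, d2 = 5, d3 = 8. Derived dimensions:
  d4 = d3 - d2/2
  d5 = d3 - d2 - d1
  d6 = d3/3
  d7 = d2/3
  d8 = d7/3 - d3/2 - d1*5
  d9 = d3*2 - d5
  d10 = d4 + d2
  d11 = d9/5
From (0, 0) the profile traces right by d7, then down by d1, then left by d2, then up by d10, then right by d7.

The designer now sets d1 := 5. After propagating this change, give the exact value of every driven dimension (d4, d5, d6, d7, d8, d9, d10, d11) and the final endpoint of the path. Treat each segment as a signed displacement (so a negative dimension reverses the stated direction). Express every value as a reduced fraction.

d4 = 11/2
d5 = -2
d6 = 8/3
d7 = 5/3
d8 = -256/9
d9 = 18
d10 = 21/2
d11 = 18/5
endpoint = (-5/3, 11/2)

Apply edit: d1 := 5
  d4 = d3 - d2/2 = 11/2
  d5 = d3 - d2 - d1 = -2
  d6 = d3/3 = 8/3
  d7 = d2/3 = 5/3
  d8 = d7/3 - d3/2 - d1*5 = -256/9
  d9 = d3*2 - d5 = 18
  d10 = d4 + d2 = 21/2
  d11 = d9/5 = 18/5
Walk from origin (0, 0):
  seg 1: right by d7 = 5/3 → (5/3, 0)
  seg 2: down by d1 = 5 → (5/3, -5)
  seg 3: left by d2 = 5 → (-10/3, -5)
  seg 4: up by d10 = 21/2 → (-10/3, 11/2)
  seg 5: right by d7 = 5/3 → (-5/3, 11/2)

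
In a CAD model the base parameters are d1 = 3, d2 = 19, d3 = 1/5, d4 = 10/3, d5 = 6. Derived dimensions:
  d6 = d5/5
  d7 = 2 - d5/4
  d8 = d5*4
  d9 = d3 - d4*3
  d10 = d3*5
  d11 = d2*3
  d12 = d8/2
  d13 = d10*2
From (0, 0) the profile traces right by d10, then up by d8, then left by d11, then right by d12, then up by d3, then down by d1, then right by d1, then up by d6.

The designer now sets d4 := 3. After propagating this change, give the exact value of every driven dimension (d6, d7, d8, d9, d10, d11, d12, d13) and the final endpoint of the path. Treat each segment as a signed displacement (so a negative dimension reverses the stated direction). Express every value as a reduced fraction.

Apply edit: d4 := 3
  d6 = d5/5 = 6/5
  d7 = 2 - d5/4 = 1/2
  d8 = d5*4 = 24
  d9 = d3 - d4*3 = -44/5
  d10 = d3*5 = 1
  d11 = d2*3 = 57
  d12 = d8/2 = 12
  d13 = d10*2 = 2
Walk from origin (0, 0):
  seg 1: right by d10 = 1 → (1, 0)
  seg 2: up by d8 = 24 → (1, 24)
  seg 3: left by d11 = 57 → (-56, 24)
  seg 4: right by d12 = 12 → (-44, 24)
  seg 5: up by d3 = 1/5 → (-44, 121/5)
  seg 6: down by d1 = 3 → (-44, 106/5)
  seg 7: right by d1 = 3 → (-41, 106/5)
  seg 8: up by d6 = 6/5 → (-41, 112/5)

d6 = 6/5
d7 = 1/2
d8 = 24
d9 = -44/5
d10 = 1
d11 = 57
d12 = 12
d13 = 2
endpoint = (-41, 112/5)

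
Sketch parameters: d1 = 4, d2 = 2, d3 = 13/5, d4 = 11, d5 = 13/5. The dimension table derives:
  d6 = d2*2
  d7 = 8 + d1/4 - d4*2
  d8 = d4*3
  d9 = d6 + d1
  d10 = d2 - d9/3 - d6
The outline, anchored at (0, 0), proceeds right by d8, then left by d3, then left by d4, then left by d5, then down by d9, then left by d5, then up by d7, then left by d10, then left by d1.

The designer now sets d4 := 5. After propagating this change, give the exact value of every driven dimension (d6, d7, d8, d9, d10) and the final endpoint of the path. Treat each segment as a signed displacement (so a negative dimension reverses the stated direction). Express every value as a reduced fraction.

Apply edit: d4 := 5
  d6 = d2*2 = 4
  d7 = 8 + d1/4 - d4*2 = -1
  d8 = d4*3 = 15
  d9 = d6 + d1 = 8
  d10 = d2 - d9/3 - d6 = -14/3
Walk from origin (0, 0):
  seg 1: right by d8 = 15 → (15, 0)
  seg 2: left by d3 = 13/5 → (62/5, 0)
  seg 3: left by d4 = 5 → (37/5, 0)
  seg 4: left by d5 = 13/5 → (24/5, 0)
  seg 5: down by d9 = 8 → (24/5, -8)
  seg 6: left by d5 = 13/5 → (11/5, -8)
  seg 7: up by d7 = -1 → (11/5, -9)
  seg 8: left by d10 = -14/3 → (103/15, -9)
  seg 9: left by d1 = 4 → (43/15, -9)

d6 = 4
d7 = -1
d8 = 15
d9 = 8
d10 = -14/3
endpoint = (43/15, -9)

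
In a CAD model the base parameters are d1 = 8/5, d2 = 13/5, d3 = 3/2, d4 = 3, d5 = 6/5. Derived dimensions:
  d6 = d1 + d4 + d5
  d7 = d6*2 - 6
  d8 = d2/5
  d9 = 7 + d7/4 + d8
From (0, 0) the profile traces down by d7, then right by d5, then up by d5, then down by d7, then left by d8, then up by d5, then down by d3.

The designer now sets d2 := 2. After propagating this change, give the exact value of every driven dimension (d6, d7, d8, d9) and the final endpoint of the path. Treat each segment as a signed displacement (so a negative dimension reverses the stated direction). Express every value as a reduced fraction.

Apply edit: d2 := 2
  d6 = d1 + d4 + d5 = 29/5
  d7 = d6*2 - 6 = 28/5
  d8 = d2/5 = 2/5
  d9 = 7 + d7/4 + d8 = 44/5
Walk from origin (0, 0):
  seg 1: down by d7 = 28/5 → (0, -28/5)
  seg 2: right by d5 = 6/5 → (6/5, -28/5)
  seg 3: up by d5 = 6/5 → (6/5, -22/5)
  seg 4: down by d7 = 28/5 → (6/5, -10)
  seg 5: left by d8 = 2/5 → (4/5, -10)
  seg 6: up by d5 = 6/5 → (4/5, -44/5)
  seg 7: down by d3 = 3/2 → (4/5, -103/10)

d6 = 29/5
d7 = 28/5
d8 = 2/5
d9 = 44/5
endpoint = (4/5, -103/10)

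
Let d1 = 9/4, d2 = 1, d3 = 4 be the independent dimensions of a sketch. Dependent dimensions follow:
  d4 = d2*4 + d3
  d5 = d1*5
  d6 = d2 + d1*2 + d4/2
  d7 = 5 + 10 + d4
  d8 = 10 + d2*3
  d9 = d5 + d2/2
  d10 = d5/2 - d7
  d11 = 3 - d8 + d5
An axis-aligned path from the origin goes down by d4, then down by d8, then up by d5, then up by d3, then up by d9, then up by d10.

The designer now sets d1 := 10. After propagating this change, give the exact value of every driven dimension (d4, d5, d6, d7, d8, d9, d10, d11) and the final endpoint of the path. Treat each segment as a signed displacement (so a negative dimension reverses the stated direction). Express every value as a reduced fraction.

Apply edit: d1 := 10
  d4 = d2*4 + d3 = 8
  d5 = d1*5 = 50
  d6 = d2 + d1*2 + d4/2 = 25
  d7 = 5 + 10 + d4 = 23
  d8 = 10 + d2*3 = 13
  d9 = d5 + d2/2 = 101/2
  d10 = d5/2 - d7 = 2
  d11 = 3 - d8 + d5 = 40
Walk from origin (0, 0):
  seg 1: down by d4 = 8 → (0, -8)
  seg 2: down by d8 = 13 → (0, -21)
  seg 3: up by d5 = 50 → (0, 29)
  seg 4: up by d3 = 4 → (0, 33)
  seg 5: up by d9 = 101/2 → (0, 167/2)
  seg 6: up by d10 = 2 → (0, 171/2)

d4 = 8
d5 = 50
d6 = 25
d7 = 23
d8 = 13
d9 = 101/2
d10 = 2
d11 = 40
endpoint = (0, 171/2)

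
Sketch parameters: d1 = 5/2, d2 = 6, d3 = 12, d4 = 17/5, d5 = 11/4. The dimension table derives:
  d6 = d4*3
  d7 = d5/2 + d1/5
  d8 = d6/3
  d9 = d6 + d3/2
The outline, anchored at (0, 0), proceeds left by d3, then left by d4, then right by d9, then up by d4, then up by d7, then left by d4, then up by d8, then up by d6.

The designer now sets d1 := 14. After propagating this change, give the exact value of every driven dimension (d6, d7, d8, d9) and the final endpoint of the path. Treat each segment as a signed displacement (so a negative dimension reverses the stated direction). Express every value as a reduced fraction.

Apply edit: d1 := 14
  d6 = d4*3 = 51/5
  d7 = d5/2 + d1/5 = 167/40
  d8 = d6/3 = 17/5
  d9 = d6 + d3/2 = 81/5
Walk from origin (0, 0):
  seg 1: left by d3 = 12 → (-12, 0)
  seg 2: left by d4 = 17/5 → (-77/5, 0)
  seg 3: right by d9 = 81/5 → (4/5, 0)
  seg 4: up by d4 = 17/5 → (4/5, 17/5)
  seg 5: up by d7 = 167/40 → (4/5, 303/40)
  seg 6: left by d4 = 17/5 → (-13/5, 303/40)
  seg 7: up by d8 = 17/5 → (-13/5, 439/40)
  seg 8: up by d6 = 51/5 → (-13/5, 847/40)

d6 = 51/5
d7 = 167/40
d8 = 17/5
d9 = 81/5
endpoint = (-13/5, 847/40)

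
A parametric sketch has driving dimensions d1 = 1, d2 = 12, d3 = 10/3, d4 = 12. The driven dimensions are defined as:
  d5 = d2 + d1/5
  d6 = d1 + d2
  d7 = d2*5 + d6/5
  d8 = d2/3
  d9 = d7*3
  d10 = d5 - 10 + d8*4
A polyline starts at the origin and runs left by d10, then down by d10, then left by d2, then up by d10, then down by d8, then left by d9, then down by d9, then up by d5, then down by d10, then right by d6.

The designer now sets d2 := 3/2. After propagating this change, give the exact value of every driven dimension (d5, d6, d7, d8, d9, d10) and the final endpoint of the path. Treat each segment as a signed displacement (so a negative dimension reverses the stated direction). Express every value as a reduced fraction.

d5 = 17/10
d6 = 5/2
d7 = 8
d8 = 1/2
d9 = 24
d10 = -63/10
endpoint = (-167/10, -33/2)

Apply edit: d2 := 3/2
  d5 = d2 + d1/5 = 17/10
  d6 = d1 + d2 = 5/2
  d7 = d2*5 + d6/5 = 8
  d8 = d2/3 = 1/2
  d9 = d7*3 = 24
  d10 = d5 - 10 + d8*4 = -63/10
Walk from origin (0, 0):
  seg 1: left by d10 = -63/10 → (63/10, 0)
  seg 2: down by d10 = -63/10 → (63/10, 63/10)
  seg 3: left by d2 = 3/2 → (24/5, 63/10)
  seg 4: up by d10 = -63/10 → (24/5, 0)
  seg 5: down by d8 = 1/2 → (24/5, -1/2)
  seg 6: left by d9 = 24 → (-96/5, -1/2)
  seg 7: down by d9 = 24 → (-96/5, -49/2)
  seg 8: up by d5 = 17/10 → (-96/5, -114/5)
  seg 9: down by d10 = -63/10 → (-96/5, -33/2)
  seg 10: right by d6 = 5/2 → (-167/10, -33/2)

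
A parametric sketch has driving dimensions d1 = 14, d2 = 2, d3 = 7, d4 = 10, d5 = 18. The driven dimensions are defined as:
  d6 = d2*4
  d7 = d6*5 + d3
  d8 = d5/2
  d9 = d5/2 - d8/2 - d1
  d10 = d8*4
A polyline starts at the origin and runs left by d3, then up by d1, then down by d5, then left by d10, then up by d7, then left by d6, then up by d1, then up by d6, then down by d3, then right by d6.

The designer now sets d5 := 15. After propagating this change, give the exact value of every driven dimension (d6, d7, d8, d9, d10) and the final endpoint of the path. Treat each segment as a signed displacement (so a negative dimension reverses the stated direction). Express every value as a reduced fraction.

d6 = 8
d7 = 47
d8 = 15/2
d9 = -41/4
d10 = 30
endpoint = (-37, 61)

Apply edit: d5 := 15
  d6 = d2*4 = 8
  d7 = d6*5 + d3 = 47
  d8 = d5/2 = 15/2
  d9 = d5/2 - d8/2 - d1 = -41/4
  d10 = d8*4 = 30
Walk from origin (0, 0):
  seg 1: left by d3 = 7 → (-7, 0)
  seg 2: up by d1 = 14 → (-7, 14)
  seg 3: down by d5 = 15 → (-7, -1)
  seg 4: left by d10 = 30 → (-37, -1)
  seg 5: up by d7 = 47 → (-37, 46)
  seg 6: left by d6 = 8 → (-45, 46)
  seg 7: up by d1 = 14 → (-45, 60)
  seg 8: up by d6 = 8 → (-45, 68)
  seg 9: down by d3 = 7 → (-45, 61)
  seg 10: right by d6 = 8 → (-37, 61)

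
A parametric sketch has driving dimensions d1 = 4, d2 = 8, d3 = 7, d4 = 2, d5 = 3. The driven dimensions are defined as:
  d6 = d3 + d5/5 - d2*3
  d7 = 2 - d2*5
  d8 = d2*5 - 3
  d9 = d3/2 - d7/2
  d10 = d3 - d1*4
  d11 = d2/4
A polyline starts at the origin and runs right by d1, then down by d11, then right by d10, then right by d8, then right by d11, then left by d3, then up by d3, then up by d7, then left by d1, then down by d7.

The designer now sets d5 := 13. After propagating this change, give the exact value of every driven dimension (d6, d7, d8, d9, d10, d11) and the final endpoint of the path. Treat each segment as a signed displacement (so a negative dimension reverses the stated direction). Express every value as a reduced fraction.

d6 = -72/5
d7 = -38
d8 = 37
d9 = 45/2
d10 = -9
d11 = 2
endpoint = (23, 5)

Apply edit: d5 := 13
  d6 = d3 + d5/5 - d2*3 = -72/5
  d7 = 2 - d2*5 = -38
  d8 = d2*5 - 3 = 37
  d9 = d3/2 - d7/2 = 45/2
  d10 = d3 - d1*4 = -9
  d11 = d2/4 = 2
Walk from origin (0, 0):
  seg 1: right by d1 = 4 → (4, 0)
  seg 2: down by d11 = 2 → (4, -2)
  seg 3: right by d10 = -9 → (-5, -2)
  seg 4: right by d8 = 37 → (32, -2)
  seg 5: right by d11 = 2 → (34, -2)
  seg 6: left by d3 = 7 → (27, -2)
  seg 7: up by d3 = 7 → (27, 5)
  seg 8: up by d7 = -38 → (27, -33)
  seg 9: left by d1 = 4 → (23, -33)
  seg 10: down by d7 = -38 → (23, 5)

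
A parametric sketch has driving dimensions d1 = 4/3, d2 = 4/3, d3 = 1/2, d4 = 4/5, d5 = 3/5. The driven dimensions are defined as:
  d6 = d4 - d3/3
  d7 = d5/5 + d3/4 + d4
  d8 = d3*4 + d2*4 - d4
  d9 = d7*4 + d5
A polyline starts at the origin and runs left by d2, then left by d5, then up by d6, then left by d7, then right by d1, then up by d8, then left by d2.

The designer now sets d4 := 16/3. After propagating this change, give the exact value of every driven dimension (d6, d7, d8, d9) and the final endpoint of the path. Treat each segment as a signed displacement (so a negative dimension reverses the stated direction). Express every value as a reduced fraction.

d6 = 31/6
d7 = 3347/600
d8 = 2
d9 = 3437/150
endpoint = (-4507/600, 43/6)

Apply edit: d4 := 16/3
  d6 = d4 - d3/3 = 31/6
  d7 = d5/5 + d3/4 + d4 = 3347/600
  d8 = d3*4 + d2*4 - d4 = 2
  d9 = d7*4 + d5 = 3437/150
Walk from origin (0, 0):
  seg 1: left by d2 = 4/3 → (-4/3, 0)
  seg 2: left by d5 = 3/5 → (-29/15, 0)
  seg 3: up by d6 = 31/6 → (-29/15, 31/6)
  seg 4: left by d7 = 3347/600 → (-4507/600, 31/6)
  seg 5: right by d1 = 4/3 → (-3707/600, 31/6)
  seg 6: up by d8 = 2 → (-3707/600, 43/6)
  seg 7: left by d2 = 4/3 → (-4507/600, 43/6)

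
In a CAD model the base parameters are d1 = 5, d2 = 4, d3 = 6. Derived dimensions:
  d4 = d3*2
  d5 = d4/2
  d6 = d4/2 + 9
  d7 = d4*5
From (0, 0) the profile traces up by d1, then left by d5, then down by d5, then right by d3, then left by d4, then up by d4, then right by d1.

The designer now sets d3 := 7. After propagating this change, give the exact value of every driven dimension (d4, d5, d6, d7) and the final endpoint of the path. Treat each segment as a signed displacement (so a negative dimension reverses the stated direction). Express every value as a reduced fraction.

Apply edit: d3 := 7
  d4 = d3*2 = 14
  d5 = d4/2 = 7
  d6 = d4/2 + 9 = 16
  d7 = d4*5 = 70
Walk from origin (0, 0):
  seg 1: up by d1 = 5 → (0, 5)
  seg 2: left by d5 = 7 → (-7, 5)
  seg 3: down by d5 = 7 → (-7, -2)
  seg 4: right by d3 = 7 → (0, -2)
  seg 5: left by d4 = 14 → (-14, -2)
  seg 6: up by d4 = 14 → (-14, 12)
  seg 7: right by d1 = 5 → (-9, 12)

d4 = 14
d5 = 7
d6 = 16
d7 = 70
endpoint = (-9, 12)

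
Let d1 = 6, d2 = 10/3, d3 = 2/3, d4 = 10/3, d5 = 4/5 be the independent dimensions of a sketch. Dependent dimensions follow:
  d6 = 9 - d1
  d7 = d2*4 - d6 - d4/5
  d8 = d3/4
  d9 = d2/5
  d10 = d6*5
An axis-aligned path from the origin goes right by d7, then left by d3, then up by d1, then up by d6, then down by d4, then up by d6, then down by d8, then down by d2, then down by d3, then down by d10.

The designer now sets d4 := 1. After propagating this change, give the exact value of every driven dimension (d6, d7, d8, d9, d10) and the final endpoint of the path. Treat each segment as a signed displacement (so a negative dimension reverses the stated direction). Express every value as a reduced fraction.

d6 = 3
d7 = 152/15
d8 = 1/6
d9 = 2/3
d10 = 15
endpoint = (142/15, -49/6)

Apply edit: d4 := 1
  d6 = 9 - d1 = 3
  d7 = d2*4 - d6 - d4/5 = 152/15
  d8 = d3/4 = 1/6
  d9 = d2/5 = 2/3
  d10 = d6*5 = 15
Walk from origin (0, 0):
  seg 1: right by d7 = 152/15 → (152/15, 0)
  seg 2: left by d3 = 2/3 → (142/15, 0)
  seg 3: up by d1 = 6 → (142/15, 6)
  seg 4: up by d6 = 3 → (142/15, 9)
  seg 5: down by d4 = 1 → (142/15, 8)
  seg 6: up by d6 = 3 → (142/15, 11)
  seg 7: down by d8 = 1/6 → (142/15, 65/6)
  seg 8: down by d2 = 10/3 → (142/15, 15/2)
  seg 9: down by d3 = 2/3 → (142/15, 41/6)
  seg 10: down by d10 = 15 → (142/15, -49/6)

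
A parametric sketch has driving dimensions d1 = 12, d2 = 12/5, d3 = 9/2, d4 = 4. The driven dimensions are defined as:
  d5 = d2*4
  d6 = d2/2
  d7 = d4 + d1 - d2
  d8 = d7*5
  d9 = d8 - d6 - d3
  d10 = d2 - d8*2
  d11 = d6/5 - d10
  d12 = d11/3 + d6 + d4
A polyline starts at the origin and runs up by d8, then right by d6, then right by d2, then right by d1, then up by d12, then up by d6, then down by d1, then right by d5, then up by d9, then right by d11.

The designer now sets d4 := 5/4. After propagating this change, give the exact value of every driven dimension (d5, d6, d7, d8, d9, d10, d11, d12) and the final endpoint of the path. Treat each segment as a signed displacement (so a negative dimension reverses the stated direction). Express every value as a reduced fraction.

d5 = 48/5
d6 = 6/5
d7 = 217/20
d8 = 217/4
d9 = 971/20
d10 = -1061/10
d11 = 5317/50
d12 = 11369/300
endpoint = (6577/50, 38969/300)

Apply edit: d4 := 5/4
  d5 = d2*4 = 48/5
  d6 = d2/2 = 6/5
  d7 = d4 + d1 - d2 = 217/20
  d8 = d7*5 = 217/4
  d9 = d8 - d6 - d3 = 971/20
  d10 = d2 - d8*2 = -1061/10
  d11 = d6/5 - d10 = 5317/50
  d12 = d11/3 + d6 + d4 = 11369/300
Walk from origin (0, 0):
  seg 1: up by d8 = 217/4 → (0, 217/4)
  seg 2: right by d6 = 6/5 → (6/5, 217/4)
  seg 3: right by d2 = 12/5 → (18/5, 217/4)
  seg 4: right by d1 = 12 → (78/5, 217/4)
  seg 5: up by d12 = 11369/300 → (78/5, 6911/75)
  seg 6: up by d6 = 6/5 → (78/5, 7001/75)
  seg 7: down by d1 = 12 → (78/5, 6101/75)
  seg 8: right by d5 = 48/5 → (126/5, 6101/75)
  seg 9: up by d9 = 971/20 → (126/5, 38969/300)
  seg 10: right by d11 = 5317/50 → (6577/50, 38969/300)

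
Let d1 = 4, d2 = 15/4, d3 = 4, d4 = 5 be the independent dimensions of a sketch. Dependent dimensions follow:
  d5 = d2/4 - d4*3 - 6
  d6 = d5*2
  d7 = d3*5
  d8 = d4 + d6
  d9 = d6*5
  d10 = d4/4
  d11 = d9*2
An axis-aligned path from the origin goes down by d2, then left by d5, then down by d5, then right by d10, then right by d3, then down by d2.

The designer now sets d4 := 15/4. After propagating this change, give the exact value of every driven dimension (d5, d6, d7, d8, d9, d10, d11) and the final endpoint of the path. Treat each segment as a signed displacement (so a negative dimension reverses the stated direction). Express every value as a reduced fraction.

d5 = -261/16
d6 = -261/8
d7 = 20
d8 = -231/8
d9 = -1305/8
d10 = 15/16
d11 = -1305/4
endpoint = (85/4, 141/16)

Apply edit: d4 := 15/4
  d5 = d2/4 - d4*3 - 6 = -261/16
  d6 = d5*2 = -261/8
  d7 = d3*5 = 20
  d8 = d4 + d6 = -231/8
  d9 = d6*5 = -1305/8
  d10 = d4/4 = 15/16
  d11 = d9*2 = -1305/4
Walk from origin (0, 0):
  seg 1: down by d2 = 15/4 → (0, -15/4)
  seg 2: left by d5 = -261/16 → (261/16, -15/4)
  seg 3: down by d5 = -261/16 → (261/16, 201/16)
  seg 4: right by d10 = 15/16 → (69/4, 201/16)
  seg 5: right by d3 = 4 → (85/4, 201/16)
  seg 6: down by d2 = 15/4 → (85/4, 141/16)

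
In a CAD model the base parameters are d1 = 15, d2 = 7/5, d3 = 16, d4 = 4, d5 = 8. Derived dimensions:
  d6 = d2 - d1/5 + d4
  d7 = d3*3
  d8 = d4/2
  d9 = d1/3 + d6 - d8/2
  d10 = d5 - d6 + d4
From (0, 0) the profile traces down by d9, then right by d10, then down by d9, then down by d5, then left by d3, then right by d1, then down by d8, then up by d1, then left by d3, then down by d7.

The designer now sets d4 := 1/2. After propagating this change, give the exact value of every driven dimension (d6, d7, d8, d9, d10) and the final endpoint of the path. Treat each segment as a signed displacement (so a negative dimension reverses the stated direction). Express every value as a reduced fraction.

Apply edit: d4 := 1/2
  d6 = d2 - d1/5 + d4 = -11/10
  d7 = d3*3 = 48
  d8 = d4/2 = 1/4
  d9 = d1/3 + d6 - d8/2 = 151/40
  d10 = d5 - d6 + d4 = 48/5
Walk from origin (0, 0):
  seg 1: down by d9 = 151/40 → (0, -151/40)
  seg 2: right by d10 = 48/5 → (48/5, -151/40)
  seg 3: down by d9 = 151/40 → (48/5, -151/20)
  seg 4: down by d5 = 8 → (48/5, -311/20)
  seg 5: left by d3 = 16 → (-32/5, -311/20)
  seg 6: right by d1 = 15 → (43/5, -311/20)
  seg 7: down by d8 = 1/4 → (43/5, -79/5)
  seg 8: up by d1 = 15 → (43/5, -4/5)
  seg 9: left by d3 = 16 → (-37/5, -4/5)
  seg 10: down by d7 = 48 → (-37/5, -244/5)

d6 = -11/10
d7 = 48
d8 = 1/4
d9 = 151/40
d10 = 48/5
endpoint = (-37/5, -244/5)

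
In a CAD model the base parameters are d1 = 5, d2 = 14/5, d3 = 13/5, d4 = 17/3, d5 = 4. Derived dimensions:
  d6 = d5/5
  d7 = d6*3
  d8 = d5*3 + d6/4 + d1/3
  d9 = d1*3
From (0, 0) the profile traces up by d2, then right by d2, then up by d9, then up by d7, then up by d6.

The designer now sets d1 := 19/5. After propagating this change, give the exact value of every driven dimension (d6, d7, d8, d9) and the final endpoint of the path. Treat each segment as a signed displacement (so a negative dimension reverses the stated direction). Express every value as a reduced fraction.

Apply edit: d1 := 19/5
  d6 = d5/5 = 4/5
  d7 = d6*3 = 12/5
  d8 = d5*3 + d6/4 + d1/3 = 202/15
  d9 = d1*3 = 57/5
Walk from origin (0, 0):
  seg 1: up by d2 = 14/5 → (0, 14/5)
  seg 2: right by d2 = 14/5 → (14/5, 14/5)
  seg 3: up by d9 = 57/5 → (14/5, 71/5)
  seg 4: up by d7 = 12/5 → (14/5, 83/5)
  seg 5: up by d6 = 4/5 → (14/5, 87/5)

d6 = 4/5
d7 = 12/5
d8 = 202/15
d9 = 57/5
endpoint = (14/5, 87/5)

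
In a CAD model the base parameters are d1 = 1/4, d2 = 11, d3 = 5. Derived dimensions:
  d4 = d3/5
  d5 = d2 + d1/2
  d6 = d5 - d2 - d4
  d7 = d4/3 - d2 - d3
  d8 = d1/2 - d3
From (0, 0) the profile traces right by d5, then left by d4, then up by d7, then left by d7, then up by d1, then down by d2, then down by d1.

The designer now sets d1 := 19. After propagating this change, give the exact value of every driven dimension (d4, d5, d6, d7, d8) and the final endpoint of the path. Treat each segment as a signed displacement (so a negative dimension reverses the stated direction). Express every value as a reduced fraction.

Apply edit: d1 := 19
  d4 = d3/5 = 1
  d5 = d2 + d1/2 = 41/2
  d6 = d5 - d2 - d4 = 17/2
  d7 = d4/3 - d2 - d3 = -47/3
  d8 = d1/2 - d3 = 9/2
Walk from origin (0, 0):
  seg 1: right by d5 = 41/2 → (41/2, 0)
  seg 2: left by d4 = 1 → (39/2, 0)
  seg 3: up by d7 = -47/3 → (39/2, -47/3)
  seg 4: left by d7 = -47/3 → (211/6, -47/3)
  seg 5: up by d1 = 19 → (211/6, 10/3)
  seg 6: down by d2 = 11 → (211/6, -23/3)
  seg 7: down by d1 = 19 → (211/6, -80/3)

d4 = 1
d5 = 41/2
d6 = 17/2
d7 = -47/3
d8 = 9/2
endpoint = (211/6, -80/3)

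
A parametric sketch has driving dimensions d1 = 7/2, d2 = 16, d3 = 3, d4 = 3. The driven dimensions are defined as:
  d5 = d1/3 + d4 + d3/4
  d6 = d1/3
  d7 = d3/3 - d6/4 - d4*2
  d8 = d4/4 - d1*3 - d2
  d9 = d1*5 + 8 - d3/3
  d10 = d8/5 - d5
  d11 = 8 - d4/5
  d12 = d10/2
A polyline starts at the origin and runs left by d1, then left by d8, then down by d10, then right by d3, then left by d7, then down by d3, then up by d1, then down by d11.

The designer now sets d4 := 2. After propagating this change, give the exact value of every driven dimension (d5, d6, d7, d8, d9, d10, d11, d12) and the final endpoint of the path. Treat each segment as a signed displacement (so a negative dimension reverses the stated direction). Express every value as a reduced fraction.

d5 = 47/12
d6 = 7/6
d7 = -79/24
d8 = -26
d9 = 49/2
d10 = -547/60
d11 = 38/5
d12 = -547/120
endpoint = (691/24, 121/60)

Apply edit: d4 := 2
  d5 = d1/3 + d4 + d3/4 = 47/12
  d6 = d1/3 = 7/6
  d7 = d3/3 - d6/4 - d4*2 = -79/24
  d8 = d4/4 - d1*3 - d2 = -26
  d9 = d1*5 + 8 - d3/3 = 49/2
  d10 = d8/5 - d5 = -547/60
  d11 = 8 - d4/5 = 38/5
  d12 = d10/2 = -547/120
Walk from origin (0, 0):
  seg 1: left by d1 = 7/2 → (-7/2, 0)
  seg 2: left by d8 = -26 → (45/2, 0)
  seg 3: down by d10 = -547/60 → (45/2, 547/60)
  seg 4: right by d3 = 3 → (51/2, 547/60)
  seg 5: left by d7 = -79/24 → (691/24, 547/60)
  seg 6: down by d3 = 3 → (691/24, 367/60)
  seg 7: up by d1 = 7/2 → (691/24, 577/60)
  seg 8: down by d11 = 38/5 → (691/24, 121/60)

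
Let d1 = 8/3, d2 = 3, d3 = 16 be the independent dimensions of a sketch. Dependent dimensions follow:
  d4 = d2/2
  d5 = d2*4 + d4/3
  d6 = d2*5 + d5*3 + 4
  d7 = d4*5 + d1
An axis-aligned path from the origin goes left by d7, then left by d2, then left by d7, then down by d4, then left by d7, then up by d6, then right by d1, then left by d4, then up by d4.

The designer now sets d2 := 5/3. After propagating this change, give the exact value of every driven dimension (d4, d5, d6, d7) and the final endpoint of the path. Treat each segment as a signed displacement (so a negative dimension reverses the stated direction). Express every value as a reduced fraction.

Apply edit: d2 := 5/3
  d4 = d2/2 = 5/6
  d5 = d2*4 + d4/3 = 125/18
  d6 = d2*5 + d5*3 + 4 = 199/6
  d7 = d4*5 + d1 = 41/6
Walk from origin (0, 0):
  seg 1: left by d7 = 41/6 → (-41/6, 0)
  seg 2: left by d2 = 5/3 → (-17/2, 0)
  seg 3: left by d7 = 41/6 → (-46/3, 0)
  seg 4: down by d4 = 5/6 → (-46/3, -5/6)
  seg 5: left by d7 = 41/6 → (-133/6, -5/6)
  seg 6: up by d6 = 199/6 → (-133/6, 97/3)
  seg 7: right by d1 = 8/3 → (-39/2, 97/3)
  seg 8: left by d4 = 5/6 → (-61/3, 97/3)
  seg 9: up by d4 = 5/6 → (-61/3, 199/6)

d4 = 5/6
d5 = 125/18
d6 = 199/6
d7 = 41/6
endpoint = (-61/3, 199/6)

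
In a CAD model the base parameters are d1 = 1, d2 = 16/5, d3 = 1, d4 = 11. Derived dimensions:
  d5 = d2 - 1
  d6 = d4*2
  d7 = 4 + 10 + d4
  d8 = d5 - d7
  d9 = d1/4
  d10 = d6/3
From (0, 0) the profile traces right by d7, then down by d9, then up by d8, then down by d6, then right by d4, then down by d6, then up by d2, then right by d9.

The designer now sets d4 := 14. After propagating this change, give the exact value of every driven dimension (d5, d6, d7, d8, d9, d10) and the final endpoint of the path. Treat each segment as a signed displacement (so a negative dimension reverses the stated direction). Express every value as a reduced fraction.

Apply edit: d4 := 14
  d5 = d2 - 1 = 11/5
  d6 = d4*2 = 28
  d7 = 4 + 10 + d4 = 28
  d8 = d5 - d7 = -129/5
  d9 = d1/4 = 1/4
  d10 = d6/3 = 28/3
Walk from origin (0, 0):
  seg 1: right by d7 = 28 → (28, 0)
  seg 2: down by d9 = 1/4 → (28, -1/4)
  seg 3: up by d8 = -129/5 → (28, -521/20)
  seg 4: down by d6 = 28 → (28, -1081/20)
  seg 5: right by d4 = 14 → (42, -1081/20)
  seg 6: down by d6 = 28 → (42, -1641/20)
  seg 7: up by d2 = 16/5 → (42, -1577/20)
  seg 8: right by d9 = 1/4 → (169/4, -1577/20)

d5 = 11/5
d6 = 28
d7 = 28
d8 = -129/5
d9 = 1/4
d10 = 28/3
endpoint = (169/4, -1577/20)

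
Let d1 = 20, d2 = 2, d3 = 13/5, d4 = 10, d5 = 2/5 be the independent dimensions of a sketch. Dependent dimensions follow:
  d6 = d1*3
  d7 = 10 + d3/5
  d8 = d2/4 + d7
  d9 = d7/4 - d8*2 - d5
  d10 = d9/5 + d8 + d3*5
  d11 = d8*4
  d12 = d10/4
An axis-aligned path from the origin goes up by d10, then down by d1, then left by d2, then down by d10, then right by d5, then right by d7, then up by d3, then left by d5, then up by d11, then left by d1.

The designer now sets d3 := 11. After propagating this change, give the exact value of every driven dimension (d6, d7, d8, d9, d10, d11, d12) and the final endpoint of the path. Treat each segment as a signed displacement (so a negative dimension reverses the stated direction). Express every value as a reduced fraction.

d6 = 60
d7 = 61/5
d8 = 127/10
d9 = -91/4
d10 = 1263/20
d11 = 254/5
d12 = 1263/80
endpoint = (-49/5, 209/5)

Apply edit: d3 := 11
  d6 = d1*3 = 60
  d7 = 10 + d3/5 = 61/5
  d8 = d2/4 + d7 = 127/10
  d9 = d7/4 - d8*2 - d5 = -91/4
  d10 = d9/5 + d8 + d3*5 = 1263/20
  d11 = d8*4 = 254/5
  d12 = d10/4 = 1263/80
Walk from origin (0, 0):
  seg 1: up by d10 = 1263/20 → (0, 1263/20)
  seg 2: down by d1 = 20 → (0, 863/20)
  seg 3: left by d2 = 2 → (-2, 863/20)
  seg 4: down by d10 = 1263/20 → (-2, -20)
  seg 5: right by d5 = 2/5 → (-8/5, -20)
  seg 6: right by d7 = 61/5 → (53/5, -20)
  seg 7: up by d3 = 11 → (53/5, -9)
  seg 8: left by d5 = 2/5 → (51/5, -9)
  seg 9: up by d11 = 254/5 → (51/5, 209/5)
  seg 10: left by d1 = 20 → (-49/5, 209/5)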